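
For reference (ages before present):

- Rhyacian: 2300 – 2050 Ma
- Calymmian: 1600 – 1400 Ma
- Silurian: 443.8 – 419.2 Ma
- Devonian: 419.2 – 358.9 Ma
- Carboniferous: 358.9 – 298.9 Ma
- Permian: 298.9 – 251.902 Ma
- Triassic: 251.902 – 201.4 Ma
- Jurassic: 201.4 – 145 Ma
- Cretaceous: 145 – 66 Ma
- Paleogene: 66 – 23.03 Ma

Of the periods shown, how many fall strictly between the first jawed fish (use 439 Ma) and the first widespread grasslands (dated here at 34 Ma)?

6

The older date is 439 Ma and the younger is 34 Ma.
Periods with start < 439 and end > 34 Ma: Devonian (419.2–358.9), Carboniferous (358.9–298.9), Permian (298.9–251.902), Triassic (251.902–201.4), Jurassic (201.4–145), Cretaceous (145–66).
That is 6 complete periods.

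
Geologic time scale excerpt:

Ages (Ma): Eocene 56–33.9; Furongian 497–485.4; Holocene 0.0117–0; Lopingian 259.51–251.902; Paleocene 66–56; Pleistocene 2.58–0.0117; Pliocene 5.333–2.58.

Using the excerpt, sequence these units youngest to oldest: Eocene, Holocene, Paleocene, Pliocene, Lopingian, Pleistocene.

Holocene, then Pleistocene, then Pliocene, then Eocene, then Paleocene, then Lopingian

Sorting by start age (ascending Ma, since larger Ma = older): Holocene start 0.0117, Pleistocene start 2.58, Pliocene start 5.333, Eocene start 56, Paleocene start 66, Lopingian start 259.51.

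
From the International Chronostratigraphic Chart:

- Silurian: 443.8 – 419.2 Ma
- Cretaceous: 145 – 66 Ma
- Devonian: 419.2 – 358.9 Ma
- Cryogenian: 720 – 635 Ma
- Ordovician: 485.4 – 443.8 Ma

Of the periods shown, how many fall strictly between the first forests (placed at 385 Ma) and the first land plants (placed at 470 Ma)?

1

470 Ma sits inside the Ordovician (485.4–443.8) and 385 Ma inside the Devonian (419.2–358.9); neither of those is wholly between the two dates.
The listed periods lying completely between them are Silurian — 1 in all.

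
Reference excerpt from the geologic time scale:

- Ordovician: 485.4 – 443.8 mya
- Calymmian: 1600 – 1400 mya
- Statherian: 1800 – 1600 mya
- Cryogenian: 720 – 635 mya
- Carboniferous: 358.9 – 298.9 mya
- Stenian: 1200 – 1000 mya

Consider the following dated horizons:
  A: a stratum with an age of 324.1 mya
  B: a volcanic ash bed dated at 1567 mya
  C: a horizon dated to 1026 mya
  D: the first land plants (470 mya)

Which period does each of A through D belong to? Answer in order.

A — Carboniferous; B — Calymmian; C — Stenian; D — Ordovician

Match each age against the start–end ranges in the excerpt: A = 324.1 Ma → Carboniferous (358.9–298.9); B = 1567 Ma → Calymmian (1600–1400); C = 1026 Ma → Stenian (1200–1000); D = 470 Ma → Ordovician (485.4–443.8).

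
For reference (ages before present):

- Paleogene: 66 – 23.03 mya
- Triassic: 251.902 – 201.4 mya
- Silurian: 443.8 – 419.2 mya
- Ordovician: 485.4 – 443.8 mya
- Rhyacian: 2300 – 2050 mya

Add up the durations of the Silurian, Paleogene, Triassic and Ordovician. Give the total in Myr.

159.672 million years

Duration is start − end for each: (443.8 − 419.2) + (66 − 23.03) + (251.902 − 201.4) + (485.4 − 443.8).
That is 24.6 + 42.97 + 50.502 + 41.6, which totals 159.672 million years.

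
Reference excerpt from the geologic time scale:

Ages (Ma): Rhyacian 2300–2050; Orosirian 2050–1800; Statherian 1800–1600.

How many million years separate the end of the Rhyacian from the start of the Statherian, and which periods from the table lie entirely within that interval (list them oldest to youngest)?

250 million years; Orosirian

The Rhyacian closes at 2050 Ma and the Statherian opens at 1800 Ma, so the interval is 2050 − 1800 = 250 Myr.
A period fits inside if it starts at or after 2050 Ma and ends at or before 1800 Ma; oldest first that gives Orosirian.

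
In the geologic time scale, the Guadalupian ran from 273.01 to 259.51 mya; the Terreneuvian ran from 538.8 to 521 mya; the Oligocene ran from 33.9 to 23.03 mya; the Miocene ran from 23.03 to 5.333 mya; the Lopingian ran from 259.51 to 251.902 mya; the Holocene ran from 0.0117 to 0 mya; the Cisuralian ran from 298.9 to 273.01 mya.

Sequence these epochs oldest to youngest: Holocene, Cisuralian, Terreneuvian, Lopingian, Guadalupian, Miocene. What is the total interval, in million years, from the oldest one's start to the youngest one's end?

Start ages (Ma): Terreneuvian 538.8, Cisuralian 298.9, Guadalupian 273.01, Lopingian 259.51, Miocene 23.03, Holocene 0.0117.
Ordered oldest to youngest: Terreneuvian, Cisuralian, Guadalupian, Lopingian, Miocene, Holocene.
Span = 538.8 − 0 = 538.8 Myr.

Terreneuvian → Cisuralian → Guadalupian → Lopingian → Miocene → Holocene; total span 538.8 Myr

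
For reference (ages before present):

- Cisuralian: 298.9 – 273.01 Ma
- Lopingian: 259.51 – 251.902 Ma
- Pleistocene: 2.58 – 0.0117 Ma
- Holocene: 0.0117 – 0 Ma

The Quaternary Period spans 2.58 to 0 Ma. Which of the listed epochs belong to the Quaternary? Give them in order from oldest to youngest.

Epochs with both bounds inside 2.58–0 Ma: Pleistocene (2.58–0.0117), Holocene (0.0117–0).

Pleistocene, Holocene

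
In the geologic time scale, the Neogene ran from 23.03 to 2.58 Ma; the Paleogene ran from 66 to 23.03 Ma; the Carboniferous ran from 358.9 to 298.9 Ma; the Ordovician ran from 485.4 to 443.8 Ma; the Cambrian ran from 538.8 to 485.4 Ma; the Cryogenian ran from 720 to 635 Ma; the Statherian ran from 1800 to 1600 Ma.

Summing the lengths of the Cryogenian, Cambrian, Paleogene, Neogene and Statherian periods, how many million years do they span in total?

Duration is start − end for each: (720 − 635) + (538.8 − 485.4) + (66 − 23.03) + (23.03 − 2.58) + (1800 − 1600).
That is 85 + 53.4 + 42.97 + 20.45 + 200, which totals 401.82 million years.

401.82 million years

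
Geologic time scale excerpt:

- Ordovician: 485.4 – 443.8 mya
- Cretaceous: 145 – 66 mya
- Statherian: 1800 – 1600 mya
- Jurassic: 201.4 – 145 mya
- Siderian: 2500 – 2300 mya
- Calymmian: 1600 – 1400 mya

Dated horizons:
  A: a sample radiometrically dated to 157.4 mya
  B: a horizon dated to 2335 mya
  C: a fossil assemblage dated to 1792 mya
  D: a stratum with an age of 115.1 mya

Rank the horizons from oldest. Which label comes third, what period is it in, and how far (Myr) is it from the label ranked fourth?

A, in the Jurassic; 42.3 million years to D

Larger Ma means older, so oldest first: B 2335 > C 1792 > A 157.4 > D 115.1.
Counting 3 along gives A (157.4 Ma); the excerpt puts that inside the Jurassic, 201.4–145 Ma.
Next in line is D (115.1 Ma), and 157.4 − 115.1 = 42.3 Myr.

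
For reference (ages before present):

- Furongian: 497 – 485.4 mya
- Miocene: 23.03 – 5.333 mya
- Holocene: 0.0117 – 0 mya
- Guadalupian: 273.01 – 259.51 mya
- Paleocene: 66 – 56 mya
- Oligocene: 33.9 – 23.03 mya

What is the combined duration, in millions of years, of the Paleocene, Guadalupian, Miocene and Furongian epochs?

Each duration: Paleocene = 10; Guadalupian = 13.5; Miocene = 17.697; Furongian = 11.6.
Sum: 10 + 13.5 + 17.697 + 11.6 = 52.797 Myr.

52.797 million years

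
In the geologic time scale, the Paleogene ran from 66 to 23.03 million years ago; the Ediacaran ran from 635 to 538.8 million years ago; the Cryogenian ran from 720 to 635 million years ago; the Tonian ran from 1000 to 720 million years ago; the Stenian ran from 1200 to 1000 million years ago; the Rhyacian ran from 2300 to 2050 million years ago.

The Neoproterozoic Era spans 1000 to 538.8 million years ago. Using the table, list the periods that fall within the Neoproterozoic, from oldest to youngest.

Periods with both bounds inside 1000–538.8 Ma: Tonian (1000–720), Cryogenian (720–635), Ediacaran (635–538.8).

Tonian, Cryogenian, Ediacaran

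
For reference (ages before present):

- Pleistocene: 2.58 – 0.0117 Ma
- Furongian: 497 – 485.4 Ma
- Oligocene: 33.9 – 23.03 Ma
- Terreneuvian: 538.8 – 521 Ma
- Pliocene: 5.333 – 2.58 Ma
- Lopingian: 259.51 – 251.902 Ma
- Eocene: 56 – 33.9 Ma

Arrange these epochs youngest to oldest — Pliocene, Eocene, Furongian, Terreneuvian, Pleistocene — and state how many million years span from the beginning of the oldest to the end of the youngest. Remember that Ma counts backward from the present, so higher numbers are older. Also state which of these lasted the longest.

Start ages (Ma): Terreneuvian 538.8, Furongian 497, Eocene 56, Pliocene 5.333, Pleistocene 2.58.
Ordered youngest to oldest: Pleistocene, Pliocene, Eocene, Furongian, Terreneuvian.
Span = 538.8 − 0.0117 = 538.7883 Myr.
Durations: Eocene 22.1, Pliocene 2.753, Terreneuvian 17.8, Furongian 11.6, Pleistocene 2.5683 → longest is Eocene (22.1 Myr).

Pleistocene → Pliocene → Eocene → Furongian → Terreneuvian; total span 538.7883 Myr; longest is Eocene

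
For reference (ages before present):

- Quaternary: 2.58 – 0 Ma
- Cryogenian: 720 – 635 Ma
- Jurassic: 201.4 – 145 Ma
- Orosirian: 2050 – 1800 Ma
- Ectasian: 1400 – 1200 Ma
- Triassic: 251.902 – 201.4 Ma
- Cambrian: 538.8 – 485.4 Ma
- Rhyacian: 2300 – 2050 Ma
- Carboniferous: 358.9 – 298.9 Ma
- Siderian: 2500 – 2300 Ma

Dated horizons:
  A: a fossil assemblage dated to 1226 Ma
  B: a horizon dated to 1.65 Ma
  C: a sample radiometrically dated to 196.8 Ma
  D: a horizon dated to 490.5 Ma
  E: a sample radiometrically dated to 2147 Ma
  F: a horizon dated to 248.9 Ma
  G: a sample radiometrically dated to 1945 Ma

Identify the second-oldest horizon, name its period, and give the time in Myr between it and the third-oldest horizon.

G, in the Orosirian; 719 million years to A

Sorted oldest-first by Ma: E (2147), G (1945), A (1226), D (490.5), F (248.9), C (196.8), B (1.65).
The second oldest is G at 1945 Ma, which lies in 2050–1800 Ma: the Orosirian.
The third oldest is A at 1226 Ma; separation = |1945 − 1226| = 719 Myr.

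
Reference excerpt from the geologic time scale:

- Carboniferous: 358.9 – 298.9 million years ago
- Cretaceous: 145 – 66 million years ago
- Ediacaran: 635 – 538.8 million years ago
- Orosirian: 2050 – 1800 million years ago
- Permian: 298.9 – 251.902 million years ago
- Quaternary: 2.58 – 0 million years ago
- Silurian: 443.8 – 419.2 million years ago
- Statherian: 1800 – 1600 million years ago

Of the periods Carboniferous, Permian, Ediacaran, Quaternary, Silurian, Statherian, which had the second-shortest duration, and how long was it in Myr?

Durations: Carboniferous 60; Permian 46.998; Ediacaran 96.2; Quaternary 2.58; Silurian 24.6; Statherian 200 Myr.
Sorted shortest-first: Quaternary (2.58), Silurian (24.6), Permian (46.998), Carboniferous (60), Ediacaran (96.2), Statherian (200).
The second shortest is Silurian at 24.6 Myr.

Silurian, 24.6 million years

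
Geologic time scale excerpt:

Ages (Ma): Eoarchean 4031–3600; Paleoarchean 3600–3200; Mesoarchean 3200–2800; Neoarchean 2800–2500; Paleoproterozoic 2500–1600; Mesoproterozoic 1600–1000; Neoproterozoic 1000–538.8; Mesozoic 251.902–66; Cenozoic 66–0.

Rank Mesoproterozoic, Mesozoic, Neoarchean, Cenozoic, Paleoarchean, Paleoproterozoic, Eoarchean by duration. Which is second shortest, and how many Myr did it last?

Durations: Mesoproterozoic 600; Mesozoic 185.902; Neoarchean 300; Cenozoic 66; Paleoarchean 400; Paleoproterozoic 900; Eoarchean 431 Myr.
Sorted shortest-first: Cenozoic (66), Mesozoic (185.902), Neoarchean (300), Paleoarchean (400), Eoarchean (431), Mesoproterozoic (600), Paleoproterozoic (900).
The second shortest is Mesozoic at 185.902 Myr.

Mesozoic, 185.902 million years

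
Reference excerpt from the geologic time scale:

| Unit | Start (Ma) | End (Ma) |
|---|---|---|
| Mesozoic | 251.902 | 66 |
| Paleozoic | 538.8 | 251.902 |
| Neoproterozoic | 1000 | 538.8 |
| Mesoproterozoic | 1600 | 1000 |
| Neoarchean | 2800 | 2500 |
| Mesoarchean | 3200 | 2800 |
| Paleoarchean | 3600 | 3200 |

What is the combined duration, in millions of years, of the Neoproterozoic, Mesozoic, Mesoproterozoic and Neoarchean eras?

1547.102 million years

Each duration: Neoproterozoic = 461.2; Mesozoic = 185.902; Mesoproterozoic = 600; Neoarchean = 300.
Sum: 461.2 + 185.902 + 600 + 300 = 1547.102 Myr.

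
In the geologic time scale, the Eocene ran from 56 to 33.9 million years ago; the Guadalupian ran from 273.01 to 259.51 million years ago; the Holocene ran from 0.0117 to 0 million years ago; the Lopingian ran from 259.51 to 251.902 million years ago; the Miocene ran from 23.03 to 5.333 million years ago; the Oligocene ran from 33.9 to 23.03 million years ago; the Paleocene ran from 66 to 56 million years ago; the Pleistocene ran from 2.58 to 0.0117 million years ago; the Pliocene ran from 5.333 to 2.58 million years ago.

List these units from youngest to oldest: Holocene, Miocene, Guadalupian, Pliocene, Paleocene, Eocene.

Holocene, Pliocene, Miocene, Eocene, Paleocene, Guadalupian

Sorting by start age (ascending Ma, since larger Ma = older): Holocene began 0.0117, Pliocene began 5.333, Miocene began 23.03, Eocene began 56, Paleocene began 66, Guadalupian began 273.01.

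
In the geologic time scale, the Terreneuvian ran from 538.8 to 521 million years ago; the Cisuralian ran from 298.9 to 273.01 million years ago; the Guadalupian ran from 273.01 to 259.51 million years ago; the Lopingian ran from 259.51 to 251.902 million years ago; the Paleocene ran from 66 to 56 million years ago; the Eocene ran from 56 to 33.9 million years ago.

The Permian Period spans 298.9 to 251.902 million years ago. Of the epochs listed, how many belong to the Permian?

3

Epochs inside 298.9–251.902 Ma: Cisuralian, Guadalupian, Lopingian — 3 in total.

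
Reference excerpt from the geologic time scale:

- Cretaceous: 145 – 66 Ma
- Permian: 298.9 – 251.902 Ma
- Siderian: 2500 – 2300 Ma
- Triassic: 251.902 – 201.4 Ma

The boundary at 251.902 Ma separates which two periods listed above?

The Permian ends at 251.902 Ma and the Triassic begins at 251.902 Ma, so they share that boundary.

Permian and Triassic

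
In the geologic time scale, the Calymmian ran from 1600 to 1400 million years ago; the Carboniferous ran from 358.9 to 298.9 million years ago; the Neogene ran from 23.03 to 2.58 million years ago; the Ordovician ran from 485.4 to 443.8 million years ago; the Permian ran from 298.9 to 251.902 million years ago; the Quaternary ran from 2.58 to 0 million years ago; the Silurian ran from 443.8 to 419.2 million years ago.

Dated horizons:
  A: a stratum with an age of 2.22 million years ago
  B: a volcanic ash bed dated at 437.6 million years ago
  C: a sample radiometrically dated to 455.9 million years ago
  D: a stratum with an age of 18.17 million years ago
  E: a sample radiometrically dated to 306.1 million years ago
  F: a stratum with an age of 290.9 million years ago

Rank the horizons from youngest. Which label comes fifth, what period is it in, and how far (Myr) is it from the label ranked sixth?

B, in the Silurian; 18.3 million years to C

Sorted youngest-first by Ma: A (2.22), D (18.17), F (290.9), E (306.1), B (437.6), C (455.9).
The fifth youngest is B at 437.6 Ma, which lies in 443.8–419.2 Ma: the Silurian.
The sixth youngest is C at 455.9 Ma; separation = |437.6 − 455.9| = 18.3 Myr.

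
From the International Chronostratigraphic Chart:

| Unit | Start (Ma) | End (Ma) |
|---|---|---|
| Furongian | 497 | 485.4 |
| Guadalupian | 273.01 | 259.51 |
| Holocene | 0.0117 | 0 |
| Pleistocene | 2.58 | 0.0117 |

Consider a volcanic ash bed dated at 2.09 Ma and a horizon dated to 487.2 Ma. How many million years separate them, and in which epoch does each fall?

Elapsed time: 487.2 − 2.09 = 485.11 Myr.
2.09 Ma lies within 2.58–0.0117 Ma: Pleistocene.
487.2 Ma lies within 497–485.4 Ma: Furongian.

485.11 million years apart; the first in the Pleistocene, the second in the Furongian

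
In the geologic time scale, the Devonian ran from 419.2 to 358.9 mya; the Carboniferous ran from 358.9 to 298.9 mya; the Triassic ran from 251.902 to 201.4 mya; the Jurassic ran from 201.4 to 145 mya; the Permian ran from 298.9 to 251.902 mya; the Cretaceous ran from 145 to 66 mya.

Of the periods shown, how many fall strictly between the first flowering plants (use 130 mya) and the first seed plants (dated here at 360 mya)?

4

360 Ma sits inside the Devonian (419.2–358.9) and 130 Ma inside the Cretaceous (145–66); neither of those is wholly between the two dates.
The listed periods lying completely between them are Carboniferous, Permian, Triassic, Jurassic — 4 in all.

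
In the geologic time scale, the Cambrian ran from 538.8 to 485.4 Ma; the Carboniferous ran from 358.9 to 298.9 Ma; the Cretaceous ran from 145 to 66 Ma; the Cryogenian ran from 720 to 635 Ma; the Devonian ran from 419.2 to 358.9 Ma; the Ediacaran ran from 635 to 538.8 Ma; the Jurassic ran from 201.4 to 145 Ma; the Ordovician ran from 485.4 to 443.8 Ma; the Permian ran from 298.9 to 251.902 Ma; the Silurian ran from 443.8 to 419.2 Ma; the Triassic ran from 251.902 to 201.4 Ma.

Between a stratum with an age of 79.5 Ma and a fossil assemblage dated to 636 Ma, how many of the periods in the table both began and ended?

The older date is 636 Ma and the younger is 79.5 Ma.
Periods with start < 636 and end > 79.5 Ma: Ediacaran (635–538.8), Cambrian (538.8–485.4), Ordovician (485.4–443.8), Silurian (443.8–419.2), Devonian (419.2–358.9), Carboniferous (358.9–298.9), Permian (298.9–251.902), Triassic (251.902–201.4), Jurassic (201.4–145).
That is 9 complete periods.

9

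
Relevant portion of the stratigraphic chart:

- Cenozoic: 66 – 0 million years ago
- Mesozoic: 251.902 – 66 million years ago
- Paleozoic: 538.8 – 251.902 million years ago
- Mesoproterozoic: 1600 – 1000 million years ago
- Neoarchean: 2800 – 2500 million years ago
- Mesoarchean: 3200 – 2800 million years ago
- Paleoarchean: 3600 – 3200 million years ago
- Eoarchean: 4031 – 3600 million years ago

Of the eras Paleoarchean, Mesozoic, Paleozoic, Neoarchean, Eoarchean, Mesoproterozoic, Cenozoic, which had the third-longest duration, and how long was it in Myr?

Paleoarchean, 400 million years

Start − end for each: Paleoarchean 3600 − 3200 = 400; Mesozoic 251.902 − 66 = 185.902; Paleozoic 538.8 − 251.902 = 286.898; Neoarchean 2800 − 2500 = 300; Eoarchean 4031 − 3600 = 431; Mesoproterozoic 1600 − 1000 = 600; Cenozoic 66 − 0 = 66.
Ranking these from longest: Mesoproterozoic > Eoarchean > Paleoarchean > Neoarchean > Paleozoic > Mesozoic > Cenozoic.
Position 3 in that ranking is Paleoarchean, which lasted 400 Myr.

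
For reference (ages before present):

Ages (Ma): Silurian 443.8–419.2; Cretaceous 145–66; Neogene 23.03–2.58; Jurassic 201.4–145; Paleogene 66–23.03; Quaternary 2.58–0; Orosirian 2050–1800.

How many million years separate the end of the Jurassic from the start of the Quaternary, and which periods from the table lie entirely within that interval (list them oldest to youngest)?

The Jurassic closes at 145 Ma and the Quaternary opens at 2.58 Ma, so the interval is 145 − 2.58 = 142.42 Myr.
A period fits inside if it starts at or after 145 Ma and ends at or before 2.58 Ma; oldest first that gives Cretaceous, Paleogene, Neogene.

142.42 million years; Cretaceous, Paleogene, Neogene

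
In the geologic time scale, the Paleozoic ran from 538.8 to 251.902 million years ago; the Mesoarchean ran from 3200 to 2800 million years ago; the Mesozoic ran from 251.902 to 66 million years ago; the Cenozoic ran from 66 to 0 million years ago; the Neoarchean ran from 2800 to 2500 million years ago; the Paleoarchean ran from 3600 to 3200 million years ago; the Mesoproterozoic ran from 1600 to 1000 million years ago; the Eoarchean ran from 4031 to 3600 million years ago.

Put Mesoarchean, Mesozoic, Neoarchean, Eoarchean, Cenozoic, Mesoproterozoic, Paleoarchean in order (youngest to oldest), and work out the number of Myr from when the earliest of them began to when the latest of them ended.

Cenozoic, Mesozoic, Mesoproterozoic, Neoarchean, Mesoarchean, Paleoarchean, Eoarchean; total span 4031 Myr

Start ages (Ma): Eoarchean 4031, Paleoarchean 3600, Mesoarchean 3200, Neoarchean 2800, Mesoproterozoic 1600, Mesozoic 251.902, Cenozoic 66.
Ordered youngest to oldest: Cenozoic, Mesozoic, Mesoproterozoic, Neoarchean, Mesoarchean, Paleoarchean, Eoarchean.
Span = 4031 − 0 = 4031 Myr.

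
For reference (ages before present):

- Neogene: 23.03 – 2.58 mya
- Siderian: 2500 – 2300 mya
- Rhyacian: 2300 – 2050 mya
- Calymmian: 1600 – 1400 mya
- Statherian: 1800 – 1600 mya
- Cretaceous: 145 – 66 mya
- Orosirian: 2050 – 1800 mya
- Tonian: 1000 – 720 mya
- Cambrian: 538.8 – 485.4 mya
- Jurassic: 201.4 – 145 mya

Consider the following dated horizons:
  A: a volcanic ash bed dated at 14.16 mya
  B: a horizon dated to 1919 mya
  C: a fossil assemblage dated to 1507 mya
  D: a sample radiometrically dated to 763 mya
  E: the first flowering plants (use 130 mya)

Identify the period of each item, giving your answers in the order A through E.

A: 14.16 Ma lies in 23.03–2.58 Ma, so Neogene.
B: 1919 Ma lies in 2050–1800 Ma, so Orosirian.
C: 1507 Ma lies in 1600–1400 Ma, so Calymmian.
D: 763 Ma lies in 1000–720 Ma, so Tonian.
E: 130 Ma lies in 145–66 Ma, so Cretaceous.

A — Neogene; B — Orosirian; C — Calymmian; D — Tonian; E — Cretaceous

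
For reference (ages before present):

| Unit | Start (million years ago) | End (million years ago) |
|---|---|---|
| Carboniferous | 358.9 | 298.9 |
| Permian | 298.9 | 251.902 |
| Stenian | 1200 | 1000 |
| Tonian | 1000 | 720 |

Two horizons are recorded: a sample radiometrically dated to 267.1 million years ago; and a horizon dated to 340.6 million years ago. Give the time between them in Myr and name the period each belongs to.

73.5 million years apart; the first in the Permian, the second in the Carboniferous

Elapsed time: 340.6 − 267.1 = 73.5 Myr.
267.1 Ma lies within 298.9–251.902 Ma: Permian.
340.6 Ma lies within 358.9–298.9 Ma: Carboniferous.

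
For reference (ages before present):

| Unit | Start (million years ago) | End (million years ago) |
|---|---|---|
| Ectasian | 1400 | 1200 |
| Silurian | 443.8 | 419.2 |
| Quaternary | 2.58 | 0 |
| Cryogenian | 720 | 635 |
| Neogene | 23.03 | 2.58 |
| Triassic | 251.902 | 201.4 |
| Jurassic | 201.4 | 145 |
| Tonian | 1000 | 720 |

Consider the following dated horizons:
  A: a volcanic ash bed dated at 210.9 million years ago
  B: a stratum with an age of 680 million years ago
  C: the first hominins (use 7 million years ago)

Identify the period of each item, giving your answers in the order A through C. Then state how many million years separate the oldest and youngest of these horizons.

A — Triassic; B — Cryogenian; C — Neogene; span 673 million years

Match each age against the start–end ranges in the excerpt: A = 210.9 Ma → Triassic (251.902–201.4); B = 680 Ma → Cryogenian (720–635); C = 7 Ma → Neogene (23.03–2.58).
The largest age is 680 Ma and the smallest is 7 Ma; their difference is 673 Myr.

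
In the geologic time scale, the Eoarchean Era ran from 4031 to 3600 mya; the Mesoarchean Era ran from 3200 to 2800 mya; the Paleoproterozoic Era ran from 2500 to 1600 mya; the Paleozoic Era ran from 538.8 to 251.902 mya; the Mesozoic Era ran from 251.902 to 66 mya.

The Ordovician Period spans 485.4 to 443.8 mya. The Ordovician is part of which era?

Paleozoic

The Ordovician (485.4–443.8 Ma) lies entirely within 538.8–251.902 Ma, the Paleozoic Era.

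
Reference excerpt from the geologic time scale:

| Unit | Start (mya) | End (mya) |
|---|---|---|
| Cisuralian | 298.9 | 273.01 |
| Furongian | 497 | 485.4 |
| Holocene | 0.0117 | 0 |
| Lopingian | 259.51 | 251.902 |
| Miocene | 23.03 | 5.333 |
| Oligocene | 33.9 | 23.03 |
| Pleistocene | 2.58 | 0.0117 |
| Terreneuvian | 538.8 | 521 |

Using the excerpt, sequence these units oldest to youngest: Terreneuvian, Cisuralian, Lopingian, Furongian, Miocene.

Terreneuvian → Furongian → Cisuralian → Lopingian → Miocene

The oldest of these is Terreneuvian (starts 538.8 Ma) and the youngest is Miocene (ends 5.333 Ma).
In between, by decreasing start age: Furongian (497), Cisuralian (298.9), Lopingian (259.51).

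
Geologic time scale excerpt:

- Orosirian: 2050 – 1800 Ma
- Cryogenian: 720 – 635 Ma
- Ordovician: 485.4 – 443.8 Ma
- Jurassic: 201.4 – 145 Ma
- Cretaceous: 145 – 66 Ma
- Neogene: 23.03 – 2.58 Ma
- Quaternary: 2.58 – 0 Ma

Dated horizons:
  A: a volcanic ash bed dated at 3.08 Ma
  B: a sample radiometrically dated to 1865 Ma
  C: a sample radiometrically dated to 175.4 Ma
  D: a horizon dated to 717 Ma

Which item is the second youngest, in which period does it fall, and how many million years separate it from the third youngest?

C, in the Jurassic; 541.6 million years to D

Smaller Ma means younger, so youngest first: A 3.08 < C 175.4 < D 717 < B 1865.
Counting 2 along gives C (175.4 Ma); the excerpt puts that inside the Jurassic, 201.4–145 Ma.
Next in line is D (717 Ma), and 717 − 175.4 = 541.6 Myr.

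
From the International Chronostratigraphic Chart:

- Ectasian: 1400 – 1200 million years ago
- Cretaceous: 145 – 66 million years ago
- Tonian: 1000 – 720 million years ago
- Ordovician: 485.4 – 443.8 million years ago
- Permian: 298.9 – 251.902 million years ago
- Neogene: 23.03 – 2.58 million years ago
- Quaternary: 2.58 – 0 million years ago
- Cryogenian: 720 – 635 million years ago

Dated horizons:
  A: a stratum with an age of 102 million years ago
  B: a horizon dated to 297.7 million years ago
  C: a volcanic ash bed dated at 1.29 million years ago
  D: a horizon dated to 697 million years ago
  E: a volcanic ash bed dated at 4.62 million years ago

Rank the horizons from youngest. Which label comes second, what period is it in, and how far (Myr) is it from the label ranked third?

E, in the Neogene; 97.38 million years to A

Smaller Ma means younger, so youngest first: C 1.29 < E 4.62 < A 102 < B 297.7 < D 697.
Counting 2 along gives E (4.62 Ma); the excerpt puts that inside the Neogene, 23.03–2.58 Ma.
Next in line is A (102 Ma), and 102 − 4.62 = 97.38 Myr.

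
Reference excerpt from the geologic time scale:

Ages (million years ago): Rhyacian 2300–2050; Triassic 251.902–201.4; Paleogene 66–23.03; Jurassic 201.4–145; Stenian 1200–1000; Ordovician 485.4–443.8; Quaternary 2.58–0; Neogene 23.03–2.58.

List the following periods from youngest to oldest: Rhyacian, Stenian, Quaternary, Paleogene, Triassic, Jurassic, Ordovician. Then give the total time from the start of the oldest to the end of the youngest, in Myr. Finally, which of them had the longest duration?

Start ages (Ma): Rhyacian 2300, Stenian 1200, Ordovician 485.4, Triassic 251.902, Jurassic 201.4, Paleogene 66, Quaternary 2.58.
Ordered youngest to oldest: Quaternary, Paleogene, Jurassic, Triassic, Ordovician, Stenian, Rhyacian.
Span = 2300 − 0 = 2300 Myr.
Durations: Rhyacian 250, Jurassic 56.4, Ordovician 41.6, Triassic 50.502, Stenian 200, Quaternary 2.58, Paleogene 42.97 → longest is Rhyacian (250 Myr).

Quaternary → Paleogene → Jurassic → Triassic → Ordovician → Stenian → Rhyacian; total span 2300 Myr; longest is Rhyacian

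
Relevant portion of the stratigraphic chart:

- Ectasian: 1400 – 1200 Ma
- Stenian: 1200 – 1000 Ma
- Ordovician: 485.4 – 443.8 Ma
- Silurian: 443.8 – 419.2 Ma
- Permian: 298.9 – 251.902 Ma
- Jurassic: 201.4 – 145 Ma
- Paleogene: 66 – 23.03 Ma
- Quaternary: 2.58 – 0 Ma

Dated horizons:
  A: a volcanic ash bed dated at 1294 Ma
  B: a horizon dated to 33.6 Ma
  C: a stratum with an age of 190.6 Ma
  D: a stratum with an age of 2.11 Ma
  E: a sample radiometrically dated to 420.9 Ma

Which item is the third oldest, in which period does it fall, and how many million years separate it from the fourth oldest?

C, in the Jurassic; 157 million years to B

Larger Ma means older, so oldest first: A 1294 > E 420.9 > C 190.6 > B 33.6 > D 2.11.
Counting 3 along gives C (190.6 Ma); the excerpt puts that inside the Jurassic, 201.4–145 Ma.
Next in line is B (33.6 Ma), and 190.6 − 33.6 = 157 Myr.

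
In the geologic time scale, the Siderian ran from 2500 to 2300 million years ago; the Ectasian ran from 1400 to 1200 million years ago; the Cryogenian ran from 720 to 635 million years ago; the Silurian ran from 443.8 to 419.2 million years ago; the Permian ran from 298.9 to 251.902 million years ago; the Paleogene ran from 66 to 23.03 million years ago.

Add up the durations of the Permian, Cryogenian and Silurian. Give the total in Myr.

Each duration: Permian = 46.998; Cryogenian = 85; Silurian = 24.6.
Sum: 46.998 + 85 + 24.6 = 156.598 Myr.

156.598 million years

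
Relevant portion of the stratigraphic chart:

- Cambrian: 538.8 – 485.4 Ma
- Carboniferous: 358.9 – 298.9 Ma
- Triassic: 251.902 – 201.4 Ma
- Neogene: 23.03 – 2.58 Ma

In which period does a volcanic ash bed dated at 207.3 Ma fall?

207.3 Ma lies between 251.902 and 201.4 Ma, so it falls in the Triassic.

Triassic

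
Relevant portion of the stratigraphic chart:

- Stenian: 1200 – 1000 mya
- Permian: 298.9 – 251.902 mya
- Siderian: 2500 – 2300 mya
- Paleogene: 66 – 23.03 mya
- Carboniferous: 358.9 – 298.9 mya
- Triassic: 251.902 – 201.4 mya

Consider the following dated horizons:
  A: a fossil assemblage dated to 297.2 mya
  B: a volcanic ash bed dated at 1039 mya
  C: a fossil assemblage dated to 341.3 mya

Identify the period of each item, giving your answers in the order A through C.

A — Permian; B — Stenian; C — Carboniferous

A: 297.2 Ma lies in 298.9–251.902 Ma, so Permian.
B: 1039 Ma lies in 1200–1000 Ma, so Stenian.
C: 341.3 Ma lies in 358.9–298.9 Ma, so Carboniferous.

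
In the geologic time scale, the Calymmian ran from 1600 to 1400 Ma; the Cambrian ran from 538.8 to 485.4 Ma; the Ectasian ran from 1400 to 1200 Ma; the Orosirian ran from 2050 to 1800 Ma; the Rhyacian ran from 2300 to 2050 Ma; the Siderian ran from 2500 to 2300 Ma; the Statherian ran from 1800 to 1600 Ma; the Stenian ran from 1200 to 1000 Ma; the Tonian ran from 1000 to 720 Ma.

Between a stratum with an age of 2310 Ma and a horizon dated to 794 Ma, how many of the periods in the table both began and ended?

6

2310 Ma sits inside the Siderian (2500–2300) and 794 Ma inside the Tonian (1000–720); neither of those is wholly between the two dates.
The listed periods lying completely between them are Rhyacian, Orosirian, Statherian, Calymmian, Ectasian, Stenian — 6 in all.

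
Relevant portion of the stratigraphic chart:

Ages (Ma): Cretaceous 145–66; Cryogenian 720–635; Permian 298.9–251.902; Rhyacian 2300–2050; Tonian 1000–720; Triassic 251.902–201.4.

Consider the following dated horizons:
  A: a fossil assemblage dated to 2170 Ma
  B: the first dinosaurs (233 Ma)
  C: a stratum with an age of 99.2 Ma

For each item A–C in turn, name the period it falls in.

A — Rhyacian; B — Triassic; C — Cretaceous

Match each age against the start–end ranges in the excerpt: A = 2170 Ma → Rhyacian (2300–2050); B = 233 Ma → Triassic (251.902–201.4); C = 99.2 Ma → Cretaceous (145–66).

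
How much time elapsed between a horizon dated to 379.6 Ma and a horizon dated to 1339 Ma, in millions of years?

1339 − 379.6 = 959.4 million years.

959.4 million years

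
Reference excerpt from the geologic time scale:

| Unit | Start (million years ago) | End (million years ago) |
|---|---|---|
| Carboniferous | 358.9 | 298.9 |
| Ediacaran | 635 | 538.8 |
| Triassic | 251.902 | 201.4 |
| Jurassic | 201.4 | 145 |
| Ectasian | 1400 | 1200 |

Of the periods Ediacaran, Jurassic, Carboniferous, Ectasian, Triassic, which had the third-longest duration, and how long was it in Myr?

Carboniferous, 60 million years

Durations: Ediacaran 96.2; Jurassic 56.4; Carboniferous 60; Ectasian 200; Triassic 50.502 Myr.
Sorted longest-first: Ectasian (200), Ediacaran (96.2), Carboniferous (60), Jurassic (56.4), Triassic (50.502).
The third longest is Carboniferous at 60 Myr.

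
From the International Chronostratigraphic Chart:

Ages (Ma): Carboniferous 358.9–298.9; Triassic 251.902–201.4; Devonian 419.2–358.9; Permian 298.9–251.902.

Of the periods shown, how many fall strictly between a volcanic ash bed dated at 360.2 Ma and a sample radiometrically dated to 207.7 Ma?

2

360.2 Ma sits inside the Devonian (419.2–358.9) and 207.7 Ma inside the Triassic (251.902–201.4); neither of those is wholly between the two dates.
The listed periods lying completely between them are Carboniferous, Permian — 2 in all.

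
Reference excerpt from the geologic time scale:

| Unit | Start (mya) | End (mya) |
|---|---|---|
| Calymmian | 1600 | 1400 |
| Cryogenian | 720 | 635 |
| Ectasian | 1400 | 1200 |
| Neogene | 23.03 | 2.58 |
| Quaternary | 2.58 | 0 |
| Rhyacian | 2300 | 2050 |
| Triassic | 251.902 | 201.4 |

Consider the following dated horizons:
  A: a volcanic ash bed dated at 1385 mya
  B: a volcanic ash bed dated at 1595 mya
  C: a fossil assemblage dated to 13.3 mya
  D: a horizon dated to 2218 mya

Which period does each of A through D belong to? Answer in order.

A — Ectasian; B — Calymmian; C — Neogene; D — Rhyacian

A: 1385 Ma lies in 1400–1200 Ma, so Ectasian.
B: 1595 Ma lies in 1600–1400 Ma, so Calymmian.
C: 13.3 Ma lies in 23.03–2.58 Ma, so Neogene.
D: 2218 Ma lies in 2300–2050 Ma, so Rhyacian.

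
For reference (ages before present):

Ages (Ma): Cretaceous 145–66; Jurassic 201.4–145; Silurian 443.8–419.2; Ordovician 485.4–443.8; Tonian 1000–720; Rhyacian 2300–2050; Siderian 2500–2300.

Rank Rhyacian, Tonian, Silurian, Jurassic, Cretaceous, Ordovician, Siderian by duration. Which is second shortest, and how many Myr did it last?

Start − end for each: Rhyacian 2300 − 2050 = 250; Tonian 1000 − 720 = 280; Silurian 443.8 − 419.2 = 24.6; Jurassic 201.4 − 145 = 56.4; Cretaceous 145 − 66 = 79; Ordovician 485.4 − 443.8 = 41.6; Siderian 2500 − 2300 = 200.
Ranking these from shortest: Silurian < Ordovician < Jurassic < Cretaceous < Siderian < Rhyacian < Tonian.
Position 2 in that ranking is Ordovician, which lasted 41.6 Myr.

Ordovician, 41.6 million years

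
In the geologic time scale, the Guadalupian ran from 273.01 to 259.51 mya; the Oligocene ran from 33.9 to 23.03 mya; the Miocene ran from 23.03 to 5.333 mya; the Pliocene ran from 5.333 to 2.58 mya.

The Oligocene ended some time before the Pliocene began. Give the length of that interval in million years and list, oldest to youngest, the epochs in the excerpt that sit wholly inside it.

17.697 million years; Miocene

The Oligocene closes at 23.03 Ma and the Pliocene opens at 5.333 Ma, so the interval is 23.03 − 5.333 = 17.697 Myr.
An epoch fits inside if it starts at or after 23.03 Ma and ends at or before 5.333 Ma; oldest first that gives Miocene.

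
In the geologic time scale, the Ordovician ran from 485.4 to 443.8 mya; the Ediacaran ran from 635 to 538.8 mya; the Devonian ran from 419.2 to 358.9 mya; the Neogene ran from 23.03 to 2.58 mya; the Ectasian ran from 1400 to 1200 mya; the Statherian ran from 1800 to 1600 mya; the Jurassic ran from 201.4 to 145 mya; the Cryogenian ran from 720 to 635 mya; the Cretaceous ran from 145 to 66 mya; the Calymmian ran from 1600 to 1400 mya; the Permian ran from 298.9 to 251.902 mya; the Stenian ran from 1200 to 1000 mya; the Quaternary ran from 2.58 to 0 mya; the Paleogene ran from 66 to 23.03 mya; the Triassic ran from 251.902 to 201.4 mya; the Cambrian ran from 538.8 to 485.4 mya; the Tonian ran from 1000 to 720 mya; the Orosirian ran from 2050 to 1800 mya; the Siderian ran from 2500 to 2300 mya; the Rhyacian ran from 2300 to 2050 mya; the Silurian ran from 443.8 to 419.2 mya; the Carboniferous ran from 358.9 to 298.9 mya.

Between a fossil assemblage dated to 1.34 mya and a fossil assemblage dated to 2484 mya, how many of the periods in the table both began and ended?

20

The older date is 2484 Ma and the younger is 1.34 Ma.
Periods with start < 2484 and end > 1.34 Ma: Rhyacian (2300–2050), Orosirian (2050–1800), Statherian (1800–1600), Calymmian (1600–1400), Ectasian (1400–1200), Stenian (1200–1000), Tonian (1000–720), Cryogenian (720–635), Ediacaran (635–538.8), Cambrian (538.8–485.4), Ordovician (485.4–443.8), Silurian (443.8–419.2), Devonian (419.2–358.9), Carboniferous (358.9–298.9), Permian (298.9–251.902), Triassic (251.902–201.4), Jurassic (201.4–145), Cretaceous (145–66), Paleogene (66–23.03), Neogene (23.03–2.58).
That is 20 complete periods.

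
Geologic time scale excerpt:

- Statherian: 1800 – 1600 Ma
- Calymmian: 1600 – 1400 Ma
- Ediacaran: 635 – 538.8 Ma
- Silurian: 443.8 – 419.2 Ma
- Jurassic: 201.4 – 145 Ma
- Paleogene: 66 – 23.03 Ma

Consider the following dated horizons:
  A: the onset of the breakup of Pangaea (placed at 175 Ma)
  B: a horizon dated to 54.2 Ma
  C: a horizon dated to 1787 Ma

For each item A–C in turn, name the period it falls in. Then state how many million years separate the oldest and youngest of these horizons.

A — Jurassic; B — Paleogene; C — Statherian; span 1732.8 million years

A: 175 Ma lies in 201.4–145 Ma, so Jurassic.
B: 54.2 Ma lies in 66–23.03 Ma, so Paleogene.
C: 1787 Ma lies in 1800–1600 Ma, so Statherian.
Oldest = 1787 Ma, youngest = 54.2 Ma → span 1732.8 Myr.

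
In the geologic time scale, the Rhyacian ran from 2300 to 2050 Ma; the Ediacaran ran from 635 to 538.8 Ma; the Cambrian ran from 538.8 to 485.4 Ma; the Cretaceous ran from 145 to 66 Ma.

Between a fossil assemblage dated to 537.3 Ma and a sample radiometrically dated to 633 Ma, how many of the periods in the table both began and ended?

The older date is 633 Ma and the younger is 537.3 Ma.
No period both begins after 633 Ma and ends before 537.3 Ma, so the count is 0.

0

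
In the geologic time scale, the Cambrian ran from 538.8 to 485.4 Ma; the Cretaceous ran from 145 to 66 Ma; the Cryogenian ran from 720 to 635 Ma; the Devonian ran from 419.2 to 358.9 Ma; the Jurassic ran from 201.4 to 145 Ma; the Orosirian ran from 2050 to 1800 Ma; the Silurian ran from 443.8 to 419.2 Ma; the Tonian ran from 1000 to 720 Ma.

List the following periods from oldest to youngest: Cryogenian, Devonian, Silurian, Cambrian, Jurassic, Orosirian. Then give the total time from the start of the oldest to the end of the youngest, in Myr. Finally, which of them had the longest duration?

Start ages (Ma): Orosirian 2050, Cryogenian 720, Cambrian 538.8, Silurian 443.8, Devonian 419.2, Jurassic 201.4.
Ordered oldest to youngest: Orosirian, Cryogenian, Cambrian, Silurian, Devonian, Jurassic.
Span = 2050 − 145 = 1905 Myr.
Durations: Cryogenian 85, Silurian 24.6, Cambrian 53.4, Orosirian 250, Devonian 60.3, Jurassic 56.4 → longest is Orosirian (250 Myr).

Orosirian, Cryogenian, Cambrian, Silurian, Devonian, Jurassic; total span 1905 Myr; longest is Orosirian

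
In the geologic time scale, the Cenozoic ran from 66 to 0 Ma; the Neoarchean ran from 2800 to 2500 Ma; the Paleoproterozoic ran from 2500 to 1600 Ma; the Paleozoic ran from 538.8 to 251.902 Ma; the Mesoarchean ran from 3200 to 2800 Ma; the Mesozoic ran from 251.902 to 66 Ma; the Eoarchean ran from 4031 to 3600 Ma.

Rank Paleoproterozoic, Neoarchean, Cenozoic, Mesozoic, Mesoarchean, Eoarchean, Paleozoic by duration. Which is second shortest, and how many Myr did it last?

Start − end for each: Paleoproterozoic 2500 − 1600 = 900; Neoarchean 2800 − 2500 = 300; Cenozoic 66 − 0 = 66; Mesozoic 251.902 − 66 = 185.902; Mesoarchean 3200 − 2800 = 400; Eoarchean 4031 − 3600 = 431; Paleozoic 538.8 − 251.902 = 286.898.
Ranking these from shortest: Cenozoic < Mesozoic < Paleozoic < Neoarchean < Mesoarchean < Eoarchean < Paleoproterozoic.
Position 2 in that ranking is Mesozoic, which lasted 185.902 Myr.

Mesozoic, 185.902 million years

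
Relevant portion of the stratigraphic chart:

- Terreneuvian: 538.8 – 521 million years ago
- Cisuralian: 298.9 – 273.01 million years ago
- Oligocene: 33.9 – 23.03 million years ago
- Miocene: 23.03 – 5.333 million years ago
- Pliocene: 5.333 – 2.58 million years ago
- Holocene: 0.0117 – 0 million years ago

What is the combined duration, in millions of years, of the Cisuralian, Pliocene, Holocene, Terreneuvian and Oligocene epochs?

Duration is start − end for each: (298.9 − 273.01) + (5.333 − 2.58) + (0.0117 − 0) + (538.8 − 521) + (33.9 − 23.03).
That is 25.89 + 2.753 + 0.0117 + 17.8 + 10.87, which totals 57.3247 million years.

57.3247 million years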